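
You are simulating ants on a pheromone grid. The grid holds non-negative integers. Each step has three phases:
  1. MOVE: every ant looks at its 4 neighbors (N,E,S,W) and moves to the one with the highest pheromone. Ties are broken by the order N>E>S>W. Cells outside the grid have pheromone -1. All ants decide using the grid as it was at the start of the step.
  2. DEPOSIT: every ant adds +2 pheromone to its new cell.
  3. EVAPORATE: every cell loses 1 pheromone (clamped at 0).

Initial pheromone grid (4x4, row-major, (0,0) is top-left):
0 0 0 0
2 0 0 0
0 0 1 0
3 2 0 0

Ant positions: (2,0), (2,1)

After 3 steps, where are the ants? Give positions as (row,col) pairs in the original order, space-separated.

Step 1: ant0:(2,0)->S->(3,0) | ant1:(2,1)->S->(3,1)
  grid max=4 at (3,0)
Step 2: ant0:(3,0)->E->(3,1) | ant1:(3,1)->W->(3,0)
  grid max=5 at (3,0)
Step 3: ant0:(3,1)->W->(3,0) | ant1:(3,0)->E->(3,1)
  grid max=6 at (3,0)

(3,0) (3,1)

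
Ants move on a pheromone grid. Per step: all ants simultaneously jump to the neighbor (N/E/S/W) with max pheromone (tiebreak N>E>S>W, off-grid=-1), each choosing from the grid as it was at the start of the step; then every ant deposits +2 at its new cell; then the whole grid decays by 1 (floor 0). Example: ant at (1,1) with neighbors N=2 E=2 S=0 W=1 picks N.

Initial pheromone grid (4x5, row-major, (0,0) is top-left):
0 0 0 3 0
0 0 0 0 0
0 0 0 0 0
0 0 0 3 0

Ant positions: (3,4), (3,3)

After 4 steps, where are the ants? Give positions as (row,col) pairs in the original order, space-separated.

Step 1: ant0:(3,4)->W->(3,3) | ant1:(3,3)->N->(2,3)
  grid max=4 at (3,3)
Step 2: ant0:(3,3)->N->(2,3) | ant1:(2,3)->S->(3,3)
  grid max=5 at (3,3)
Step 3: ant0:(2,3)->S->(3,3) | ant1:(3,3)->N->(2,3)
  grid max=6 at (3,3)
Step 4: ant0:(3,3)->N->(2,3) | ant1:(2,3)->S->(3,3)
  grid max=7 at (3,3)

(2,3) (3,3)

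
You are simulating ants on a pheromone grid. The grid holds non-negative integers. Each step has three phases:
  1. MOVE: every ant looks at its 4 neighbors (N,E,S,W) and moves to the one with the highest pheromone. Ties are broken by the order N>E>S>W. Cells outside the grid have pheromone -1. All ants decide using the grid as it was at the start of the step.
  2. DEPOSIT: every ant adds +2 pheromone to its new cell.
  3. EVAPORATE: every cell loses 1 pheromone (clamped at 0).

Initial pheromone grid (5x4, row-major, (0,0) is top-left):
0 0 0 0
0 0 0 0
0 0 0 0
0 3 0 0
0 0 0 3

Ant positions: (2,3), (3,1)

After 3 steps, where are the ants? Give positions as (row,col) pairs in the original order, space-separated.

Step 1: ant0:(2,3)->N->(1,3) | ant1:(3,1)->N->(2,1)
  grid max=2 at (3,1)
Step 2: ant0:(1,3)->N->(0,3) | ant1:(2,1)->S->(3,1)
  grid max=3 at (3,1)
Step 3: ant0:(0,3)->S->(1,3) | ant1:(3,1)->N->(2,1)
  grid max=2 at (3,1)

(1,3) (2,1)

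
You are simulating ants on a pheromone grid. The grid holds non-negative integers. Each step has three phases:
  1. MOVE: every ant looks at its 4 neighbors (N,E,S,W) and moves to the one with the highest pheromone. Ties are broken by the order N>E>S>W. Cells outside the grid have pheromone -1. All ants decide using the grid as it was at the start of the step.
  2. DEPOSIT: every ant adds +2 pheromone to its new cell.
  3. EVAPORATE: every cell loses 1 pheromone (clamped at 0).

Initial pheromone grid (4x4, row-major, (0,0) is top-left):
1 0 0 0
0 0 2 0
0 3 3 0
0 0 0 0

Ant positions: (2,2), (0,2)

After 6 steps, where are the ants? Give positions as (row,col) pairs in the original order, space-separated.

Step 1: ant0:(2,2)->W->(2,1) | ant1:(0,2)->S->(1,2)
  grid max=4 at (2,1)
Step 2: ant0:(2,1)->E->(2,2) | ant1:(1,2)->S->(2,2)
  grid max=5 at (2,2)
Step 3: ant0:(2,2)->W->(2,1) | ant1:(2,2)->W->(2,1)
  grid max=6 at (2,1)
Step 4: ant0:(2,1)->E->(2,2) | ant1:(2,1)->E->(2,2)
  grid max=7 at (2,2)
Step 5: ant0:(2,2)->W->(2,1) | ant1:(2,2)->W->(2,1)
  grid max=8 at (2,1)
Step 6: ant0:(2,1)->E->(2,2) | ant1:(2,1)->E->(2,2)
  grid max=9 at (2,2)

(2,2) (2,2)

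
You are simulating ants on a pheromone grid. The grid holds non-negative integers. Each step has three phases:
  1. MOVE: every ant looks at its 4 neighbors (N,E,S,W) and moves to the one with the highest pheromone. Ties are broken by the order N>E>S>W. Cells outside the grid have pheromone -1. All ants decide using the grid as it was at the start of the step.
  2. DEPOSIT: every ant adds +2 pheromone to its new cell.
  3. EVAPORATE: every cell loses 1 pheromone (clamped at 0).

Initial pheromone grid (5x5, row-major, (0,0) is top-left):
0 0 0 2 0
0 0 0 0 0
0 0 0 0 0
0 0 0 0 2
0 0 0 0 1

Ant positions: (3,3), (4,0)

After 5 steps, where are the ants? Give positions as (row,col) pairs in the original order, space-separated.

Step 1: ant0:(3,3)->E->(3,4) | ant1:(4,0)->N->(3,0)
  grid max=3 at (3,4)
Step 2: ant0:(3,4)->N->(2,4) | ant1:(3,0)->N->(2,0)
  grid max=2 at (3,4)
Step 3: ant0:(2,4)->S->(3,4) | ant1:(2,0)->N->(1,0)
  grid max=3 at (3,4)
Step 4: ant0:(3,4)->N->(2,4) | ant1:(1,0)->N->(0,0)
  grid max=2 at (3,4)
Step 5: ant0:(2,4)->S->(3,4) | ant1:(0,0)->E->(0,1)
  grid max=3 at (3,4)

(3,4) (0,1)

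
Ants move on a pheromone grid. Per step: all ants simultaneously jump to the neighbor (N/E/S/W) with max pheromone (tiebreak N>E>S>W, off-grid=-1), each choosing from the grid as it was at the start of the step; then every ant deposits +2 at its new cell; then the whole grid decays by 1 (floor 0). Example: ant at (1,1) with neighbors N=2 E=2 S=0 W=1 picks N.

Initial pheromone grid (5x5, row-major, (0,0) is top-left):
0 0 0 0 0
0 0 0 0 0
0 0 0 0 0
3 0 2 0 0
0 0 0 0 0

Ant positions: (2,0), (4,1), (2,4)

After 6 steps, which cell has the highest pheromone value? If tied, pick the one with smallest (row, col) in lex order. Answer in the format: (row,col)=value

Answer: (3,0)=9

Derivation:
Step 1: ant0:(2,0)->S->(3,0) | ant1:(4,1)->N->(3,1) | ant2:(2,4)->N->(1,4)
  grid max=4 at (3,0)
Step 2: ant0:(3,0)->E->(3,1) | ant1:(3,1)->W->(3,0) | ant2:(1,4)->N->(0,4)
  grid max=5 at (3,0)
Step 3: ant0:(3,1)->W->(3,0) | ant1:(3,0)->E->(3,1) | ant2:(0,4)->S->(1,4)
  grid max=6 at (3,0)
Step 4: ant0:(3,0)->E->(3,1) | ant1:(3,1)->W->(3,0) | ant2:(1,4)->N->(0,4)
  grid max=7 at (3,0)
Step 5: ant0:(3,1)->W->(3,0) | ant1:(3,0)->E->(3,1) | ant2:(0,4)->S->(1,4)
  grid max=8 at (3,0)
Step 6: ant0:(3,0)->E->(3,1) | ant1:(3,1)->W->(3,0) | ant2:(1,4)->N->(0,4)
  grid max=9 at (3,0)
Final grid:
  0 0 0 0 1
  0 0 0 0 0
  0 0 0 0 0
  9 6 0 0 0
  0 0 0 0 0
Max pheromone 9 at (3,0)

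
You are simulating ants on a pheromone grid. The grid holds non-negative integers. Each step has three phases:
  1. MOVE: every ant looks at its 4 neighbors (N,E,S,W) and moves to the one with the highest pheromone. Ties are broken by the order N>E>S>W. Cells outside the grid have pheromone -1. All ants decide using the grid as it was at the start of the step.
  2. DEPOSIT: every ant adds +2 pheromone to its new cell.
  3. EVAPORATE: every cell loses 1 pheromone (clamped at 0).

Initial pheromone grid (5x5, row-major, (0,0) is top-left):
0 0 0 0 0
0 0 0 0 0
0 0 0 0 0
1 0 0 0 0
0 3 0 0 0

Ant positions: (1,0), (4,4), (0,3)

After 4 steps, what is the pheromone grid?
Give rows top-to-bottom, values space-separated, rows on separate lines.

After step 1: ants at (0,0),(3,4),(0,4)
  1 0 0 0 1
  0 0 0 0 0
  0 0 0 0 0
  0 0 0 0 1
  0 2 0 0 0
After step 2: ants at (0,1),(2,4),(1,4)
  0 1 0 0 0
  0 0 0 0 1
  0 0 0 0 1
  0 0 0 0 0
  0 1 0 0 0
After step 3: ants at (0,2),(1,4),(2,4)
  0 0 1 0 0
  0 0 0 0 2
  0 0 0 0 2
  0 0 0 0 0
  0 0 0 0 0
After step 4: ants at (0,3),(2,4),(1,4)
  0 0 0 1 0
  0 0 0 0 3
  0 0 0 0 3
  0 0 0 0 0
  0 0 0 0 0

0 0 0 1 0
0 0 0 0 3
0 0 0 0 3
0 0 0 0 0
0 0 0 0 0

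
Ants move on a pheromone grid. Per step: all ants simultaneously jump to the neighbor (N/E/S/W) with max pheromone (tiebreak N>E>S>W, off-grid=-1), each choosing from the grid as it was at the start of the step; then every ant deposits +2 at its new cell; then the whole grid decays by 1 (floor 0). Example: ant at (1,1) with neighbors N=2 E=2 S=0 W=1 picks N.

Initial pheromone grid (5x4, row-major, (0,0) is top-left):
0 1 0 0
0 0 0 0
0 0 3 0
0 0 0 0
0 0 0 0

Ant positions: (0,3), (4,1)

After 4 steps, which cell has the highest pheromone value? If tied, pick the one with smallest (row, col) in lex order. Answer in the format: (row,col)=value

Answer: (0,3)=1

Derivation:
Step 1: ant0:(0,3)->S->(1,3) | ant1:(4,1)->N->(3,1)
  grid max=2 at (2,2)
Step 2: ant0:(1,3)->N->(0,3) | ant1:(3,1)->N->(2,1)
  grid max=1 at (0,3)
Step 3: ant0:(0,3)->S->(1,3) | ant1:(2,1)->E->(2,2)
  grid max=2 at (2,2)
Step 4: ant0:(1,3)->N->(0,3) | ant1:(2,2)->N->(1,2)
  grid max=1 at (0,3)
Final grid:
  0 0 0 1
  0 0 1 0
  0 0 1 0
  0 0 0 0
  0 0 0 0
Max pheromone 1 at (0,3)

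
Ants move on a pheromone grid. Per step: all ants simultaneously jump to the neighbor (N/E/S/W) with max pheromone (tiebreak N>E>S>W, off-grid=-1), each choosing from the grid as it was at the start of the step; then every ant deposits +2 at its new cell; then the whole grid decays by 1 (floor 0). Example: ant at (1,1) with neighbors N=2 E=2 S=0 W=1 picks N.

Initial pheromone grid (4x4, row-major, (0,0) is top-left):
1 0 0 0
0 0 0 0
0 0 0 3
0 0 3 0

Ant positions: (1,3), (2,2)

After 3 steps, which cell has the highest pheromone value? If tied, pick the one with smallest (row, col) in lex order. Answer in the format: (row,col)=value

Answer: (2,3)=8

Derivation:
Step 1: ant0:(1,3)->S->(2,3) | ant1:(2,2)->E->(2,3)
  grid max=6 at (2,3)
Step 2: ant0:(2,3)->N->(1,3) | ant1:(2,3)->N->(1,3)
  grid max=5 at (2,3)
Step 3: ant0:(1,3)->S->(2,3) | ant1:(1,3)->S->(2,3)
  grid max=8 at (2,3)
Final grid:
  0 0 0 0
  0 0 0 2
  0 0 0 8
  0 0 0 0
Max pheromone 8 at (2,3)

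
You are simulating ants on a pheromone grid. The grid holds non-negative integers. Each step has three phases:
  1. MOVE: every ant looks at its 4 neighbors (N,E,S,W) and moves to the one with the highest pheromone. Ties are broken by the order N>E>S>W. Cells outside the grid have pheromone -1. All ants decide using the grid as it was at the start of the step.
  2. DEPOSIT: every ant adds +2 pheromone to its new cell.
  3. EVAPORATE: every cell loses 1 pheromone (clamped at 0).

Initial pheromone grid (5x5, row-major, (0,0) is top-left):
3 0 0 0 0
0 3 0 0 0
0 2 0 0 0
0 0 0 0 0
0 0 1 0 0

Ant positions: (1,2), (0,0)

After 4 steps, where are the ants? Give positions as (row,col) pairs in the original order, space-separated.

Step 1: ant0:(1,2)->W->(1,1) | ant1:(0,0)->E->(0,1)
  grid max=4 at (1,1)
Step 2: ant0:(1,1)->N->(0,1) | ant1:(0,1)->S->(1,1)
  grid max=5 at (1,1)
Step 3: ant0:(0,1)->S->(1,1) | ant1:(1,1)->N->(0,1)
  grid max=6 at (1,1)
Step 4: ant0:(1,1)->N->(0,1) | ant1:(0,1)->S->(1,1)
  grid max=7 at (1,1)

(0,1) (1,1)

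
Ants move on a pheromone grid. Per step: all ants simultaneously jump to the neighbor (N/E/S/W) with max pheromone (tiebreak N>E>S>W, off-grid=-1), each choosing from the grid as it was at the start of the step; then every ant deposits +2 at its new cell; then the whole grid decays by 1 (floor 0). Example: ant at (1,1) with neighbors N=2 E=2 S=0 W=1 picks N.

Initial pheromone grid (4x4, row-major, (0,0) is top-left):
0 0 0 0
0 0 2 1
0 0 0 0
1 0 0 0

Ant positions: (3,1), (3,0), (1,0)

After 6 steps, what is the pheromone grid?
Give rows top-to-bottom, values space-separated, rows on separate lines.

After step 1: ants at (3,0),(2,0),(0,0)
  1 0 0 0
  0 0 1 0
  1 0 0 0
  2 0 0 0
After step 2: ants at (2,0),(3,0),(0,1)
  0 1 0 0
  0 0 0 0
  2 0 0 0
  3 0 0 0
After step 3: ants at (3,0),(2,0),(0,2)
  0 0 1 0
  0 0 0 0
  3 0 0 0
  4 0 0 0
After step 4: ants at (2,0),(3,0),(0,3)
  0 0 0 1
  0 0 0 0
  4 0 0 0
  5 0 0 0
After step 5: ants at (3,0),(2,0),(1,3)
  0 0 0 0
  0 0 0 1
  5 0 0 0
  6 0 0 0
After step 6: ants at (2,0),(3,0),(0,3)
  0 0 0 1
  0 0 0 0
  6 0 0 0
  7 0 0 0

0 0 0 1
0 0 0 0
6 0 0 0
7 0 0 0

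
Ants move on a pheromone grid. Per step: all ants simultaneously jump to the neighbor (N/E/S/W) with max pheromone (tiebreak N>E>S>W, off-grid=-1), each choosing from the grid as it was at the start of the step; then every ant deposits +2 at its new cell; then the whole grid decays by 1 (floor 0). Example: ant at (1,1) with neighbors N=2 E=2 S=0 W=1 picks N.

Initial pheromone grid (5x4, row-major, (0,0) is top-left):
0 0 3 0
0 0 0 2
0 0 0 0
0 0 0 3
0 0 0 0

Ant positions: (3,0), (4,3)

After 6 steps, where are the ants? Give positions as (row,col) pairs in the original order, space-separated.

Step 1: ant0:(3,0)->N->(2,0) | ant1:(4,3)->N->(3,3)
  grid max=4 at (3,3)
Step 2: ant0:(2,0)->N->(1,0) | ant1:(3,3)->N->(2,3)
  grid max=3 at (3,3)
Step 3: ant0:(1,0)->N->(0,0) | ant1:(2,3)->S->(3,3)
  grid max=4 at (3,3)
Step 4: ant0:(0,0)->E->(0,1) | ant1:(3,3)->N->(2,3)
  grid max=3 at (3,3)
Step 5: ant0:(0,1)->E->(0,2) | ant1:(2,3)->S->(3,3)
  grid max=4 at (3,3)
Step 6: ant0:(0,2)->E->(0,3) | ant1:(3,3)->N->(2,3)
  grid max=3 at (3,3)

(0,3) (2,3)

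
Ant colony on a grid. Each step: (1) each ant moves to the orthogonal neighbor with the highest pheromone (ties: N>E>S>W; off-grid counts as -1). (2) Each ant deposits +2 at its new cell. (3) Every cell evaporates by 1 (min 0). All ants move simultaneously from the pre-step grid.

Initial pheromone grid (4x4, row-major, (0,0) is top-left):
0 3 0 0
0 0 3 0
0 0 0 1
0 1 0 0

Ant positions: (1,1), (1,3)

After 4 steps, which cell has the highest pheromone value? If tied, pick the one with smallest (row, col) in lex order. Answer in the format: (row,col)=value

Step 1: ant0:(1,1)->N->(0,1) | ant1:(1,3)->W->(1,2)
  grid max=4 at (0,1)
Step 2: ant0:(0,1)->E->(0,2) | ant1:(1,2)->N->(0,2)
  grid max=3 at (0,1)
Step 3: ant0:(0,2)->S->(1,2) | ant1:(0,2)->S->(1,2)
  grid max=6 at (1,2)
Step 4: ant0:(1,2)->N->(0,2) | ant1:(1,2)->N->(0,2)
  grid max=5 at (0,2)
Final grid:
  0 1 5 0
  0 0 5 0
  0 0 0 0
  0 0 0 0
Max pheromone 5 at (0,2)

Answer: (0,2)=5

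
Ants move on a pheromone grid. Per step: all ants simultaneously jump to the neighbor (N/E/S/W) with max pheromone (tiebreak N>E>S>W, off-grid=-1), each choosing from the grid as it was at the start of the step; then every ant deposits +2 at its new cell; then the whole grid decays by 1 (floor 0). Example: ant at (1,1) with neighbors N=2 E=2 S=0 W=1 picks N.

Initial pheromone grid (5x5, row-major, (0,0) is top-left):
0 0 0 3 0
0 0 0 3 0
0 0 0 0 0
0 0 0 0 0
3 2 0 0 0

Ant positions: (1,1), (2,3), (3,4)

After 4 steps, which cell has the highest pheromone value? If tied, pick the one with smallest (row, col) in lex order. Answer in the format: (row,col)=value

Step 1: ant0:(1,1)->N->(0,1) | ant1:(2,3)->N->(1,3) | ant2:(3,4)->N->(2,4)
  grid max=4 at (1,3)
Step 2: ant0:(0,1)->E->(0,2) | ant1:(1,3)->N->(0,3) | ant2:(2,4)->N->(1,4)
  grid max=3 at (0,3)
Step 3: ant0:(0,2)->E->(0,3) | ant1:(0,3)->S->(1,3) | ant2:(1,4)->W->(1,3)
  grid max=6 at (1,3)
Step 4: ant0:(0,3)->S->(1,3) | ant1:(1,3)->N->(0,3) | ant2:(1,3)->N->(0,3)
  grid max=7 at (0,3)
Final grid:
  0 0 0 7 0
  0 0 0 7 0
  0 0 0 0 0
  0 0 0 0 0
  0 0 0 0 0
Max pheromone 7 at (0,3)

Answer: (0,3)=7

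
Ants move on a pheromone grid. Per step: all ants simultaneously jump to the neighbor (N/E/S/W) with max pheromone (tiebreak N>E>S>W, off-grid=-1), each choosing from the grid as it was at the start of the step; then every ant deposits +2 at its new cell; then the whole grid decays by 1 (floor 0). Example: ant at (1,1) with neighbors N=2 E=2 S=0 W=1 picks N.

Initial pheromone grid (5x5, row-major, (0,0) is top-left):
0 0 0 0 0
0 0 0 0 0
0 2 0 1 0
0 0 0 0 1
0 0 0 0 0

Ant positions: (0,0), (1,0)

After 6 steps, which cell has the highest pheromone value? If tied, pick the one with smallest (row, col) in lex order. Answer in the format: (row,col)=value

Answer: (0,0)=6

Derivation:
Step 1: ant0:(0,0)->E->(0,1) | ant1:(1,0)->N->(0,0)
  grid max=1 at (0,0)
Step 2: ant0:(0,1)->W->(0,0) | ant1:(0,0)->E->(0,1)
  grid max=2 at (0,0)
Step 3: ant0:(0,0)->E->(0,1) | ant1:(0,1)->W->(0,0)
  grid max=3 at (0,0)
Step 4: ant0:(0,1)->W->(0,0) | ant1:(0,0)->E->(0,1)
  grid max=4 at (0,0)
Step 5: ant0:(0,0)->E->(0,1) | ant1:(0,1)->W->(0,0)
  grid max=5 at (0,0)
Step 6: ant0:(0,1)->W->(0,0) | ant1:(0,0)->E->(0,1)
  grid max=6 at (0,0)
Final grid:
  6 6 0 0 0
  0 0 0 0 0
  0 0 0 0 0
  0 0 0 0 0
  0 0 0 0 0
Max pheromone 6 at (0,0)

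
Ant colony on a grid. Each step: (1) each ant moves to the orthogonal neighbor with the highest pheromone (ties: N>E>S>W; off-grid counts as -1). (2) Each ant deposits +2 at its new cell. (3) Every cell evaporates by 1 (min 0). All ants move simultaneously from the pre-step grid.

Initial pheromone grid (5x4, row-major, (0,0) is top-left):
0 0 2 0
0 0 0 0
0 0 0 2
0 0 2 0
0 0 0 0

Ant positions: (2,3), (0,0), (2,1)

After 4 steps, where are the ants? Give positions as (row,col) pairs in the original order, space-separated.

Step 1: ant0:(2,3)->N->(1,3) | ant1:(0,0)->E->(0,1) | ant2:(2,1)->N->(1,1)
  grid max=1 at (0,1)
Step 2: ant0:(1,3)->S->(2,3) | ant1:(0,1)->E->(0,2) | ant2:(1,1)->N->(0,1)
  grid max=2 at (0,1)
Step 3: ant0:(2,3)->N->(1,3) | ant1:(0,2)->W->(0,1) | ant2:(0,1)->E->(0,2)
  grid max=3 at (0,1)
Step 4: ant0:(1,3)->S->(2,3) | ant1:(0,1)->E->(0,2) | ant2:(0,2)->W->(0,1)
  grid max=4 at (0,1)

(2,3) (0,2) (0,1)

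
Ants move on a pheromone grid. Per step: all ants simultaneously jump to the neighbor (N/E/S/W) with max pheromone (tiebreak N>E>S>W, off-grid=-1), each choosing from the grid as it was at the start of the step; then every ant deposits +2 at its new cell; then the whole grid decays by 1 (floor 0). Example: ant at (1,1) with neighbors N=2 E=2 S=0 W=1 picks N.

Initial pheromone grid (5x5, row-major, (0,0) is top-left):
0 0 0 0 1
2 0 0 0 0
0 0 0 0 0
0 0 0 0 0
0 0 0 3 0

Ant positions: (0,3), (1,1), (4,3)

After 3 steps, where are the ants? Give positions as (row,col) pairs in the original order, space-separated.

Step 1: ant0:(0,3)->E->(0,4) | ant1:(1,1)->W->(1,0) | ant2:(4,3)->N->(3,3)
  grid max=3 at (1,0)
Step 2: ant0:(0,4)->S->(1,4) | ant1:(1,0)->N->(0,0) | ant2:(3,3)->S->(4,3)
  grid max=3 at (4,3)
Step 3: ant0:(1,4)->N->(0,4) | ant1:(0,0)->S->(1,0) | ant2:(4,3)->N->(3,3)
  grid max=3 at (1,0)

(0,4) (1,0) (3,3)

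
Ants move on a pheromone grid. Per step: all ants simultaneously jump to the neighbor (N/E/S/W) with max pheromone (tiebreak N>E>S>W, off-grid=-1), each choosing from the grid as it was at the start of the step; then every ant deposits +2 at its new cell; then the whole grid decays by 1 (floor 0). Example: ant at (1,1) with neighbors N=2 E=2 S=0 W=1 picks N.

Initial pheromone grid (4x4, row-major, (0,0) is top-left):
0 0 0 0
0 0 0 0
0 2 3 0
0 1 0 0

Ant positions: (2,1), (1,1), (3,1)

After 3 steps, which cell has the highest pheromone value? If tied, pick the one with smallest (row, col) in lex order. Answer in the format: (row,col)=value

Answer: (2,1)=9

Derivation:
Step 1: ant0:(2,1)->E->(2,2) | ant1:(1,1)->S->(2,1) | ant2:(3,1)->N->(2,1)
  grid max=5 at (2,1)
Step 2: ant0:(2,2)->W->(2,1) | ant1:(2,1)->E->(2,2) | ant2:(2,1)->E->(2,2)
  grid max=7 at (2,2)
Step 3: ant0:(2,1)->E->(2,2) | ant1:(2,2)->W->(2,1) | ant2:(2,2)->W->(2,1)
  grid max=9 at (2,1)
Final grid:
  0 0 0 0
  0 0 0 0
  0 9 8 0
  0 0 0 0
Max pheromone 9 at (2,1)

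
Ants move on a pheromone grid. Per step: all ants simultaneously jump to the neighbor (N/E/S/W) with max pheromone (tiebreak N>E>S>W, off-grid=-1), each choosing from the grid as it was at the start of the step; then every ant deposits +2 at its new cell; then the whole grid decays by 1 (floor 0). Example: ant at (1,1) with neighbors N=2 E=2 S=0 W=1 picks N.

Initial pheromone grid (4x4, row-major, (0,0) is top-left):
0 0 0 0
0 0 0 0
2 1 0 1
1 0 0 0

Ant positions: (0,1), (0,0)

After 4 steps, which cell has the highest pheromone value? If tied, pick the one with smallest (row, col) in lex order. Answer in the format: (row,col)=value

Step 1: ant0:(0,1)->E->(0,2) | ant1:(0,0)->E->(0,1)
  grid max=1 at (0,1)
Step 2: ant0:(0,2)->W->(0,1) | ant1:(0,1)->E->(0,2)
  grid max=2 at (0,1)
Step 3: ant0:(0,1)->E->(0,2) | ant1:(0,2)->W->(0,1)
  grid max=3 at (0,1)
Step 4: ant0:(0,2)->W->(0,1) | ant1:(0,1)->E->(0,2)
  grid max=4 at (0,1)
Final grid:
  0 4 4 0
  0 0 0 0
  0 0 0 0
  0 0 0 0
Max pheromone 4 at (0,1)

Answer: (0,1)=4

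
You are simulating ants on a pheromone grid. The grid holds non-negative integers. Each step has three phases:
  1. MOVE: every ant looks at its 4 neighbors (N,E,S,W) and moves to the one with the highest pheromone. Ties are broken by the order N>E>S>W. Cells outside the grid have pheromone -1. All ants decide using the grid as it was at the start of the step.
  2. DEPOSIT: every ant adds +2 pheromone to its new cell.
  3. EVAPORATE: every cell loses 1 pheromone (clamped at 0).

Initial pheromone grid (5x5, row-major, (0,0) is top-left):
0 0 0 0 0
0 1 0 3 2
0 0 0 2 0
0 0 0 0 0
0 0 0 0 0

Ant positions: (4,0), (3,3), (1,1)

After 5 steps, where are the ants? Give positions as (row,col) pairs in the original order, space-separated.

Step 1: ant0:(4,0)->N->(3,0) | ant1:(3,3)->N->(2,3) | ant2:(1,1)->N->(0,1)
  grid max=3 at (2,3)
Step 2: ant0:(3,0)->N->(2,0) | ant1:(2,3)->N->(1,3) | ant2:(0,1)->E->(0,2)
  grid max=3 at (1,3)
Step 3: ant0:(2,0)->N->(1,0) | ant1:(1,3)->S->(2,3) | ant2:(0,2)->E->(0,3)
  grid max=3 at (2,3)
Step 4: ant0:(1,0)->N->(0,0) | ant1:(2,3)->N->(1,3) | ant2:(0,3)->S->(1,3)
  grid max=5 at (1,3)
Step 5: ant0:(0,0)->E->(0,1) | ant1:(1,3)->S->(2,3) | ant2:(1,3)->S->(2,3)
  grid max=5 at (2,3)

(0,1) (2,3) (2,3)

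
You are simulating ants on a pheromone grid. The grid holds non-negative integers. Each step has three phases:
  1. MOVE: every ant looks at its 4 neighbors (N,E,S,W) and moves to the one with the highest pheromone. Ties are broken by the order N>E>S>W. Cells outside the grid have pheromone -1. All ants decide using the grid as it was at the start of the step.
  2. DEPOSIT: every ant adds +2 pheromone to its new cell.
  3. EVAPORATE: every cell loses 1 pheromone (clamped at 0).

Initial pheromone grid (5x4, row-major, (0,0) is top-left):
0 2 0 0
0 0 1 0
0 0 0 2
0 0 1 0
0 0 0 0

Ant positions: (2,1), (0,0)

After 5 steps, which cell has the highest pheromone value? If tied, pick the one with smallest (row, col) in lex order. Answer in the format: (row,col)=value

Step 1: ant0:(2,1)->N->(1,1) | ant1:(0,0)->E->(0,1)
  grid max=3 at (0,1)
Step 2: ant0:(1,1)->N->(0,1) | ant1:(0,1)->S->(1,1)
  grid max=4 at (0,1)
Step 3: ant0:(0,1)->S->(1,1) | ant1:(1,1)->N->(0,1)
  grid max=5 at (0,1)
Step 4: ant0:(1,1)->N->(0,1) | ant1:(0,1)->S->(1,1)
  grid max=6 at (0,1)
Step 5: ant0:(0,1)->S->(1,1) | ant1:(1,1)->N->(0,1)
  grid max=7 at (0,1)
Final grid:
  0 7 0 0
  0 5 0 0
  0 0 0 0
  0 0 0 0
  0 0 0 0
Max pheromone 7 at (0,1)

Answer: (0,1)=7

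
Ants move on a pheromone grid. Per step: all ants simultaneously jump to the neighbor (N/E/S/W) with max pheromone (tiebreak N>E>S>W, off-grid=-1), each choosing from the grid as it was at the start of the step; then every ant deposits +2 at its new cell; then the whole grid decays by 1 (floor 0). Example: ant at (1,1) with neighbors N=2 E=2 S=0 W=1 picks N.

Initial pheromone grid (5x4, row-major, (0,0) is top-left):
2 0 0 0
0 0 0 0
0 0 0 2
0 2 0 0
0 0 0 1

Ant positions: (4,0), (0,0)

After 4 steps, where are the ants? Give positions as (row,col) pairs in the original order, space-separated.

Step 1: ant0:(4,0)->N->(3,0) | ant1:(0,0)->E->(0,1)
  grid max=1 at (0,0)
Step 2: ant0:(3,0)->E->(3,1) | ant1:(0,1)->W->(0,0)
  grid max=2 at (0,0)
Step 3: ant0:(3,1)->N->(2,1) | ant1:(0,0)->E->(0,1)
  grid max=1 at (0,0)
Step 4: ant0:(2,1)->S->(3,1) | ant1:(0,1)->W->(0,0)
  grid max=2 at (0,0)

(3,1) (0,0)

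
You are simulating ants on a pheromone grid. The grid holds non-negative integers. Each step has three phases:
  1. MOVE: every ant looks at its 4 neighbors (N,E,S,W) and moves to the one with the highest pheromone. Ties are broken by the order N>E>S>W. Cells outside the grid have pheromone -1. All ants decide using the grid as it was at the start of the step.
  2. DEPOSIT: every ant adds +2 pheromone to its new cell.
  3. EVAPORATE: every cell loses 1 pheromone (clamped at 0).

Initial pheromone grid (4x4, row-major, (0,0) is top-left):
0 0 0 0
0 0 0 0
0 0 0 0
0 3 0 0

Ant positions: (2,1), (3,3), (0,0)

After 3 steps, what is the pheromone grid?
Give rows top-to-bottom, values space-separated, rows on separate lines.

After step 1: ants at (3,1),(2,3),(0,1)
  0 1 0 0
  0 0 0 0
  0 0 0 1
  0 4 0 0
After step 2: ants at (2,1),(1,3),(0,2)
  0 0 1 0
  0 0 0 1
  0 1 0 0
  0 3 0 0
After step 3: ants at (3,1),(0,3),(0,3)
  0 0 0 3
  0 0 0 0
  0 0 0 0
  0 4 0 0

0 0 0 3
0 0 0 0
0 0 0 0
0 4 0 0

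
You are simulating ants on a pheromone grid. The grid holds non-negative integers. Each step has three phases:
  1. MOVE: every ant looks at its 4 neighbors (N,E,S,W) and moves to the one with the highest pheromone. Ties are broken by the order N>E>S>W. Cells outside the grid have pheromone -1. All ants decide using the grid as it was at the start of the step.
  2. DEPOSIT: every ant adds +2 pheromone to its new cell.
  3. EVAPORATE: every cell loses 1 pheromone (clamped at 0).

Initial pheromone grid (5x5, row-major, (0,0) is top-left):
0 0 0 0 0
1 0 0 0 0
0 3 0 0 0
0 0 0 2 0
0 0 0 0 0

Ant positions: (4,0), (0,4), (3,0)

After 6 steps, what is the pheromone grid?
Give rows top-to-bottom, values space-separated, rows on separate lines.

After step 1: ants at (3,0),(1,4),(2,0)
  0 0 0 0 0
  0 0 0 0 1
  1 2 0 0 0
  1 0 0 1 0
  0 0 0 0 0
After step 2: ants at (2,0),(0,4),(2,1)
  0 0 0 0 1
  0 0 0 0 0
  2 3 0 0 0
  0 0 0 0 0
  0 0 0 0 0
After step 3: ants at (2,1),(1,4),(2,0)
  0 0 0 0 0
  0 0 0 0 1
  3 4 0 0 0
  0 0 0 0 0
  0 0 0 0 0
After step 4: ants at (2,0),(0,4),(2,1)
  0 0 0 0 1
  0 0 0 0 0
  4 5 0 0 0
  0 0 0 0 0
  0 0 0 0 0
After step 5: ants at (2,1),(1,4),(2,0)
  0 0 0 0 0
  0 0 0 0 1
  5 6 0 0 0
  0 0 0 0 0
  0 0 0 0 0
After step 6: ants at (2,0),(0,4),(2,1)
  0 0 0 0 1
  0 0 0 0 0
  6 7 0 0 0
  0 0 0 0 0
  0 0 0 0 0

0 0 0 0 1
0 0 0 0 0
6 7 0 0 0
0 0 0 0 0
0 0 0 0 0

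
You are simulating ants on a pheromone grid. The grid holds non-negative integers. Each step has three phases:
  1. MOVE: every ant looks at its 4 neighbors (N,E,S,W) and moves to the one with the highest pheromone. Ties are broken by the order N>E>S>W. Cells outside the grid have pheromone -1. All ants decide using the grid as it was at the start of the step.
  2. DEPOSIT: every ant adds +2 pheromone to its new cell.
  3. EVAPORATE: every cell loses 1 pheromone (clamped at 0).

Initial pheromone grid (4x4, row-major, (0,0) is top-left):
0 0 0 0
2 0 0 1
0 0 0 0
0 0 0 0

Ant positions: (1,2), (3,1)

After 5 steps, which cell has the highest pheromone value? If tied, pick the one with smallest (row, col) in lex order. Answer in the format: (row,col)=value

Step 1: ant0:(1,2)->E->(1,3) | ant1:(3,1)->N->(2,1)
  grid max=2 at (1,3)
Step 2: ant0:(1,3)->N->(0,3) | ant1:(2,1)->N->(1,1)
  grid max=1 at (0,3)
Step 3: ant0:(0,3)->S->(1,3) | ant1:(1,1)->N->(0,1)
  grid max=2 at (1,3)
Step 4: ant0:(1,3)->N->(0,3) | ant1:(0,1)->E->(0,2)
  grid max=1 at (0,2)
Step 5: ant0:(0,3)->S->(1,3) | ant1:(0,2)->E->(0,3)
  grid max=2 at (0,3)
Final grid:
  0 0 0 2
  0 0 0 2
  0 0 0 0
  0 0 0 0
Max pheromone 2 at (0,3)

Answer: (0,3)=2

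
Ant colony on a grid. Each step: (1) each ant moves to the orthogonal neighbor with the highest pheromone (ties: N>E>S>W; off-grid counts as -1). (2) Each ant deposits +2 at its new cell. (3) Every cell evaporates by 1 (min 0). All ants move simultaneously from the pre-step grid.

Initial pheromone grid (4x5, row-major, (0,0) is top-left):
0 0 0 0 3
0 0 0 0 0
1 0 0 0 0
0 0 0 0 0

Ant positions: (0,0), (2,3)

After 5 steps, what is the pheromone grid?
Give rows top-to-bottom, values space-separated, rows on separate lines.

After step 1: ants at (0,1),(1,3)
  0 1 0 0 2
  0 0 0 1 0
  0 0 0 0 0
  0 0 0 0 0
After step 2: ants at (0,2),(0,3)
  0 0 1 1 1
  0 0 0 0 0
  0 0 0 0 0
  0 0 0 0 0
After step 3: ants at (0,3),(0,4)
  0 0 0 2 2
  0 0 0 0 0
  0 0 0 0 0
  0 0 0 0 0
After step 4: ants at (0,4),(0,3)
  0 0 0 3 3
  0 0 0 0 0
  0 0 0 0 0
  0 0 0 0 0
After step 5: ants at (0,3),(0,4)
  0 0 0 4 4
  0 0 0 0 0
  0 0 0 0 0
  0 0 0 0 0

0 0 0 4 4
0 0 0 0 0
0 0 0 0 0
0 0 0 0 0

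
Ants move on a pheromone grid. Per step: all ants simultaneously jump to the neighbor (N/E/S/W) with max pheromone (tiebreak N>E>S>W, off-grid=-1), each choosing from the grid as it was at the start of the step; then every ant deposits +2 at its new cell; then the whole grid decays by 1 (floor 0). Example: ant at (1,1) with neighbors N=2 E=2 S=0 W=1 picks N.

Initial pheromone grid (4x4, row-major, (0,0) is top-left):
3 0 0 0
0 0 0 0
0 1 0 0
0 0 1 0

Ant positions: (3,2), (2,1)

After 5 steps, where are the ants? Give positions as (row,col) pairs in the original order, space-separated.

Step 1: ant0:(3,2)->N->(2,2) | ant1:(2,1)->N->(1,1)
  grid max=2 at (0,0)
Step 2: ant0:(2,2)->N->(1,2) | ant1:(1,1)->N->(0,1)
  grid max=1 at (0,0)
Step 3: ant0:(1,2)->N->(0,2) | ant1:(0,1)->W->(0,0)
  grid max=2 at (0,0)
Step 4: ant0:(0,2)->E->(0,3) | ant1:(0,0)->E->(0,1)
  grid max=1 at (0,0)
Step 5: ant0:(0,3)->S->(1,3) | ant1:(0,1)->W->(0,0)
  grid max=2 at (0,0)

(1,3) (0,0)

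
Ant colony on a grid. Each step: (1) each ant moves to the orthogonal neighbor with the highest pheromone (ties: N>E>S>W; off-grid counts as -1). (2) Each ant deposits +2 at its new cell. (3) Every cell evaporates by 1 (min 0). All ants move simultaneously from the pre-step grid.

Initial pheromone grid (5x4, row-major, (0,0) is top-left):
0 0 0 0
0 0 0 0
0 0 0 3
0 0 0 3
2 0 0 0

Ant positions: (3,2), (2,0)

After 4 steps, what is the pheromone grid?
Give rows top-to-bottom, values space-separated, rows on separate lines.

After step 1: ants at (3,3),(1,0)
  0 0 0 0
  1 0 0 0
  0 0 0 2
  0 0 0 4
  1 0 0 0
After step 2: ants at (2,3),(0,0)
  1 0 0 0
  0 0 0 0
  0 0 0 3
  0 0 0 3
  0 0 0 0
After step 3: ants at (3,3),(0,1)
  0 1 0 0
  0 0 0 0
  0 0 0 2
  0 0 0 4
  0 0 0 0
After step 4: ants at (2,3),(0,2)
  0 0 1 0
  0 0 0 0
  0 0 0 3
  0 0 0 3
  0 0 0 0

0 0 1 0
0 0 0 0
0 0 0 3
0 0 0 3
0 0 0 0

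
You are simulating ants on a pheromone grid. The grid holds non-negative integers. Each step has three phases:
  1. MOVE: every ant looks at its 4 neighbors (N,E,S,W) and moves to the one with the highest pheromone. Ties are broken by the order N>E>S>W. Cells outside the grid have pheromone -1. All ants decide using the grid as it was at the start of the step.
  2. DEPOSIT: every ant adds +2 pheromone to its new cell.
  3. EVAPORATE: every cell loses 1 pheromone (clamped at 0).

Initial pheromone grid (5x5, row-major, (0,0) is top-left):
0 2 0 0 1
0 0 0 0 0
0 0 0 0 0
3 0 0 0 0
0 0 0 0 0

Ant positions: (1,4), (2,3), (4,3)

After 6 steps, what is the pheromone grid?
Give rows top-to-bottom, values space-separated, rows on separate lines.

After step 1: ants at (0,4),(1,3),(3,3)
  0 1 0 0 2
  0 0 0 1 0
  0 0 0 0 0
  2 0 0 1 0
  0 0 0 0 0
After step 2: ants at (1,4),(0,3),(2,3)
  0 0 0 1 1
  0 0 0 0 1
  0 0 0 1 0
  1 0 0 0 0
  0 0 0 0 0
After step 3: ants at (0,4),(0,4),(1,3)
  0 0 0 0 4
  0 0 0 1 0
  0 0 0 0 0
  0 0 0 0 0
  0 0 0 0 0
After step 4: ants at (1,4),(1,4),(0,3)
  0 0 0 1 3
  0 0 0 0 3
  0 0 0 0 0
  0 0 0 0 0
  0 0 0 0 0
After step 5: ants at (0,4),(0,4),(0,4)
  0 0 0 0 8
  0 0 0 0 2
  0 0 0 0 0
  0 0 0 0 0
  0 0 0 0 0
After step 6: ants at (1,4),(1,4),(1,4)
  0 0 0 0 7
  0 0 0 0 7
  0 0 0 0 0
  0 0 0 0 0
  0 0 0 0 0

0 0 0 0 7
0 0 0 0 7
0 0 0 0 0
0 0 0 0 0
0 0 0 0 0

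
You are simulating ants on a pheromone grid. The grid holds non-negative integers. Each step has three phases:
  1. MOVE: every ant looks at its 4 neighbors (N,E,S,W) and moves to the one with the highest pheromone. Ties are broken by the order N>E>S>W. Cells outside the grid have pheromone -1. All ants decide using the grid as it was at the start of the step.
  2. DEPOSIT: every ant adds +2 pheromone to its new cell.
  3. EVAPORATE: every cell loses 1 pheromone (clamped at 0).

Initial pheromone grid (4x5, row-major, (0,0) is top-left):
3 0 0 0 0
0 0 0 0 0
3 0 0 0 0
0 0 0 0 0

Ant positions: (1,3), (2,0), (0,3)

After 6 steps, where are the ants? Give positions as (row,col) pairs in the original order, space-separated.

Step 1: ant0:(1,3)->N->(0,3) | ant1:(2,0)->N->(1,0) | ant2:(0,3)->E->(0,4)
  grid max=2 at (0,0)
Step 2: ant0:(0,3)->E->(0,4) | ant1:(1,0)->N->(0,0) | ant2:(0,4)->W->(0,3)
  grid max=3 at (0,0)
Step 3: ant0:(0,4)->W->(0,3) | ant1:(0,0)->E->(0,1) | ant2:(0,3)->E->(0,4)
  grid max=3 at (0,3)
Step 4: ant0:(0,3)->E->(0,4) | ant1:(0,1)->W->(0,0) | ant2:(0,4)->W->(0,3)
  grid max=4 at (0,3)
Step 5: ant0:(0,4)->W->(0,3) | ant1:(0,0)->E->(0,1) | ant2:(0,3)->E->(0,4)
  grid max=5 at (0,3)
Step 6: ant0:(0,3)->E->(0,4) | ant1:(0,1)->W->(0,0) | ant2:(0,4)->W->(0,3)
  grid max=6 at (0,3)

(0,4) (0,0) (0,3)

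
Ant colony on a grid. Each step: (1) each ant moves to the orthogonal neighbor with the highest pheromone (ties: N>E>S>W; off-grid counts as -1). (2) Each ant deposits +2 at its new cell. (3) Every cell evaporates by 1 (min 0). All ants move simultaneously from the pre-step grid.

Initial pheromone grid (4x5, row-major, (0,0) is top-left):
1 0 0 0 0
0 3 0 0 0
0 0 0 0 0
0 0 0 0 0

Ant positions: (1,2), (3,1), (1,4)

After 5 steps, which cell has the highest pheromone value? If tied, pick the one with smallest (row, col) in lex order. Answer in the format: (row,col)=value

Step 1: ant0:(1,2)->W->(1,1) | ant1:(3,1)->N->(2,1) | ant2:(1,4)->N->(0,4)
  grid max=4 at (1,1)
Step 2: ant0:(1,1)->S->(2,1) | ant1:(2,1)->N->(1,1) | ant2:(0,4)->S->(1,4)
  grid max=5 at (1,1)
Step 3: ant0:(2,1)->N->(1,1) | ant1:(1,1)->S->(2,1) | ant2:(1,4)->N->(0,4)
  grid max=6 at (1,1)
Step 4: ant0:(1,1)->S->(2,1) | ant1:(2,1)->N->(1,1) | ant2:(0,4)->S->(1,4)
  grid max=7 at (1,1)
Step 5: ant0:(2,1)->N->(1,1) | ant1:(1,1)->S->(2,1) | ant2:(1,4)->N->(0,4)
  grid max=8 at (1,1)
Final grid:
  0 0 0 0 1
  0 8 0 0 0
  0 5 0 0 0
  0 0 0 0 0
Max pheromone 8 at (1,1)

Answer: (1,1)=8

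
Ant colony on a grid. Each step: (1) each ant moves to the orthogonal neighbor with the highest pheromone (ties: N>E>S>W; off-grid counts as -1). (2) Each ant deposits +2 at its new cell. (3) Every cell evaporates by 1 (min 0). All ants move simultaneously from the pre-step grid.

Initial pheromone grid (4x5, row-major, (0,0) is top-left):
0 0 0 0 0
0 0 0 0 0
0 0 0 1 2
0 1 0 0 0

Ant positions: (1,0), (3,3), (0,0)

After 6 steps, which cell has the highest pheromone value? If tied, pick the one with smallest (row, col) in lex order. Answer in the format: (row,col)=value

Step 1: ant0:(1,0)->N->(0,0) | ant1:(3,3)->N->(2,3) | ant2:(0,0)->E->(0,1)
  grid max=2 at (2,3)
Step 2: ant0:(0,0)->E->(0,1) | ant1:(2,3)->E->(2,4) | ant2:(0,1)->W->(0,0)
  grid max=2 at (0,0)
Step 3: ant0:(0,1)->W->(0,0) | ant1:(2,4)->W->(2,3) | ant2:(0,0)->E->(0,1)
  grid max=3 at (0,0)
Step 4: ant0:(0,0)->E->(0,1) | ant1:(2,3)->E->(2,4) | ant2:(0,1)->W->(0,0)
  grid max=4 at (0,0)
Step 5: ant0:(0,1)->W->(0,0) | ant1:(2,4)->W->(2,3) | ant2:(0,0)->E->(0,1)
  grid max=5 at (0,0)
Step 6: ant0:(0,0)->E->(0,1) | ant1:(2,3)->E->(2,4) | ant2:(0,1)->W->(0,0)
  grid max=6 at (0,0)
Final grid:
  6 6 0 0 0
  0 0 0 0 0
  0 0 0 1 2
  0 0 0 0 0
Max pheromone 6 at (0,0)

Answer: (0,0)=6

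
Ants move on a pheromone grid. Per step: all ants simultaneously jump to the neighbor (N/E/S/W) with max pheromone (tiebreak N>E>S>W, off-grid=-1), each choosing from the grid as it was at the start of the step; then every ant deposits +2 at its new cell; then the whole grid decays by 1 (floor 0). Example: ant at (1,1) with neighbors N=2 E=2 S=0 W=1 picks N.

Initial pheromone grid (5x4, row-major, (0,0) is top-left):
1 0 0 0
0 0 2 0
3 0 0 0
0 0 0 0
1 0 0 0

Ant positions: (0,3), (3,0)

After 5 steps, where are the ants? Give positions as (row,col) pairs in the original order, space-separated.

Step 1: ant0:(0,3)->S->(1,3) | ant1:(3,0)->N->(2,0)
  grid max=4 at (2,0)
Step 2: ant0:(1,3)->W->(1,2) | ant1:(2,0)->N->(1,0)
  grid max=3 at (2,0)
Step 3: ant0:(1,2)->N->(0,2) | ant1:(1,0)->S->(2,0)
  grid max=4 at (2,0)
Step 4: ant0:(0,2)->S->(1,2) | ant1:(2,0)->N->(1,0)
  grid max=3 at (2,0)
Step 5: ant0:(1,2)->N->(0,2) | ant1:(1,0)->S->(2,0)
  grid max=4 at (2,0)

(0,2) (2,0)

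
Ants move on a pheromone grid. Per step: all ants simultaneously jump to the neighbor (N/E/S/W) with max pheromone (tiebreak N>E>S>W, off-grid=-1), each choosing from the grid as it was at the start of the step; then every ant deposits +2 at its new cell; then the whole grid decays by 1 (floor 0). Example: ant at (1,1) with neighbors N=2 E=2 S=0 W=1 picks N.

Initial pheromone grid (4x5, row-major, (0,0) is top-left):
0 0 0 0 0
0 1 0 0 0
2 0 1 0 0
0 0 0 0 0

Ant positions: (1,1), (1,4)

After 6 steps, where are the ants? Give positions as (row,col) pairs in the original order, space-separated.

Step 1: ant0:(1,1)->N->(0,1) | ant1:(1,4)->N->(0,4)
  grid max=1 at (0,1)
Step 2: ant0:(0,1)->E->(0,2) | ant1:(0,4)->S->(1,4)
  grid max=1 at (0,2)
Step 3: ant0:(0,2)->E->(0,3) | ant1:(1,4)->N->(0,4)
  grid max=1 at (0,3)
Step 4: ant0:(0,3)->E->(0,4) | ant1:(0,4)->W->(0,3)
  grid max=2 at (0,3)
Step 5: ant0:(0,4)->W->(0,3) | ant1:(0,3)->E->(0,4)
  grid max=3 at (0,3)
Step 6: ant0:(0,3)->E->(0,4) | ant1:(0,4)->W->(0,3)
  grid max=4 at (0,3)

(0,4) (0,3)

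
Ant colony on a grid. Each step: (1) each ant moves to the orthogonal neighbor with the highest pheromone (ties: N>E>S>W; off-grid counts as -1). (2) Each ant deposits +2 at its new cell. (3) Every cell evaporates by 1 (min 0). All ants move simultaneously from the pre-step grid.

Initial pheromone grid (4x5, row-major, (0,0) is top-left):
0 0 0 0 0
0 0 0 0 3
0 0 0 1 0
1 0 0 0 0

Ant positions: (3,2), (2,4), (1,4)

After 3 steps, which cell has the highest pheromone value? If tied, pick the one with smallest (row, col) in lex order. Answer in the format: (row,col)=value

Answer: (1,4)=6

Derivation:
Step 1: ant0:(3,2)->N->(2,2) | ant1:(2,4)->N->(1,4) | ant2:(1,4)->N->(0,4)
  grid max=4 at (1,4)
Step 2: ant0:(2,2)->N->(1,2) | ant1:(1,4)->N->(0,4) | ant2:(0,4)->S->(1,4)
  grid max=5 at (1,4)
Step 3: ant0:(1,2)->N->(0,2) | ant1:(0,4)->S->(1,4) | ant2:(1,4)->N->(0,4)
  grid max=6 at (1,4)
Final grid:
  0 0 1 0 3
  0 0 0 0 6
  0 0 0 0 0
  0 0 0 0 0
Max pheromone 6 at (1,4)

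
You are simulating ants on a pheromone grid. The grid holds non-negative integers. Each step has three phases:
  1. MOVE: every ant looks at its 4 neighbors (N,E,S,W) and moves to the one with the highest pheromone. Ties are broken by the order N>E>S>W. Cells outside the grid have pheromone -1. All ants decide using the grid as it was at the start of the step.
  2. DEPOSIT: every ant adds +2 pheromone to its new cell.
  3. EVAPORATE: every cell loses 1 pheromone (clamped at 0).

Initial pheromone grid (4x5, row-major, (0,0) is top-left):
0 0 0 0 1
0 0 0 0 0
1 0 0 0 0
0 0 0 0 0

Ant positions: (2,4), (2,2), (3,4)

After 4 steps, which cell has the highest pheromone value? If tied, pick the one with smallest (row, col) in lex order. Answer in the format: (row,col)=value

Answer: (1,4)=4

Derivation:
Step 1: ant0:(2,4)->N->(1,4) | ant1:(2,2)->N->(1,2) | ant2:(3,4)->N->(2,4)
  grid max=1 at (1,2)
Step 2: ant0:(1,4)->S->(2,4) | ant1:(1,2)->N->(0,2) | ant2:(2,4)->N->(1,4)
  grid max=2 at (1,4)
Step 3: ant0:(2,4)->N->(1,4) | ant1:(0,2)->E->(0,3) | ant2:(1,4)->S->(2,4)
  grid max=3 at (1,4)
Step 4: ant0:(1,4)->S->(2,4) | ant1:(0,3)->E->(0,4) | ant2:(2,4)->N->(1,4)
  grid max=4 at (1,4)
Final grid:
  0 0 0 0 1
  0 0 0 0 4
  0 0 0 0 4
  0 0 0 0 0
Max pheromone 4 at (1,4)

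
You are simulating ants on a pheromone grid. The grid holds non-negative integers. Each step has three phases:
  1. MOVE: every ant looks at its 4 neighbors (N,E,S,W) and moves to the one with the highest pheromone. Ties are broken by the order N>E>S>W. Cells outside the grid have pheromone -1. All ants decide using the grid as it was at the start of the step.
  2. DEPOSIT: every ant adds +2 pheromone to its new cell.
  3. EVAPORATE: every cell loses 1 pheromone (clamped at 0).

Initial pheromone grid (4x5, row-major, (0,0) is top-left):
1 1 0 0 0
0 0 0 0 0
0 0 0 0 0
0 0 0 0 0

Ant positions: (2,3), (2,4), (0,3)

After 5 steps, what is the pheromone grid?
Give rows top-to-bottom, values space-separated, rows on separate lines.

After step 1: ants at (1,3),(1,4),(0,4)
  0 0 0 0 1
  0 0 0 1 1
  0 0 0 0 0
  0 0 0 0 0
After step 2: ants at (1,4),(0,4),(1,4)
  0 0 0 0 2
  0 0 0 0 4
  0 0 0 0 0
  0 0 0 0 0
After step 3: ants at (0,4),(1,4),(0,4)
  0 0 0 0 5
  0 0 0 0 5
  0 0 0 0 0
  0 0 0 0 0
After step 4: ants at (1,4),(0,4),(1,4)
  0 0 0 0 6
  0 0 0 0 8
  0 0 0 0 0
  0 0 0 0 0
After step 5: ants at (0,4),(1,4),(0,4)
  0 0 0 0 9
  0 0 0 0 9
  0 0 0 0 0
  0 0 0 0 0

0 0 0 0 9
0 0 0 0 9
0 0 0 0 0
0 0 0 0 0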